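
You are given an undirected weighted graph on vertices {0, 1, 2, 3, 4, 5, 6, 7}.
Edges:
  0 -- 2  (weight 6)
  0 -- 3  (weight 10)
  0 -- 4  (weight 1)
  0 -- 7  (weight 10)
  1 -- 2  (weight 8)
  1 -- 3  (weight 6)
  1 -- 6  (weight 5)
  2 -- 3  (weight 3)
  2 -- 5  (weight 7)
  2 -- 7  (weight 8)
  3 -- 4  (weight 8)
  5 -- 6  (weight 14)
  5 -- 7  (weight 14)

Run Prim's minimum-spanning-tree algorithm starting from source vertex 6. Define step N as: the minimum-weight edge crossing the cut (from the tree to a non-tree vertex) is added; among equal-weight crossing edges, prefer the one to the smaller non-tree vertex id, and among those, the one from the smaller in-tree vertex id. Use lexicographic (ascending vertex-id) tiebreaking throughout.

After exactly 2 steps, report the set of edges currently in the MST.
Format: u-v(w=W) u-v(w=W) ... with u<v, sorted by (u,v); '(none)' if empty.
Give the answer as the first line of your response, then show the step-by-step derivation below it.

1-3(w=6) 1-6(w=5)

step 1: add edge 1-6 (w=5); MST = {1-6(w=5)}
step 2: add edge 1-3 (w=6); MST = {1-3(w=6) 1-6(w=5)}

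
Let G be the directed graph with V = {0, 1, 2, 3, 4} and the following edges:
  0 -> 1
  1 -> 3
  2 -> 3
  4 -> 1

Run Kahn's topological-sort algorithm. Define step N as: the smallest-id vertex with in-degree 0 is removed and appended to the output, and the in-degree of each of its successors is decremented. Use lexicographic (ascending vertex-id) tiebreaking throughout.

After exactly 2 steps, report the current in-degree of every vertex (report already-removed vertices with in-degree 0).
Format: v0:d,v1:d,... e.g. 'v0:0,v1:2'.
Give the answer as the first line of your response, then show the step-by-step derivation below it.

v0:0,v1:1,v2:0,v3:1,v4:0

step 1: output 0; order=[0]; indeg=(0,1,0,2,0)
step 2: output 2; order=[0,2]; indeg=(0,1,0,1,0)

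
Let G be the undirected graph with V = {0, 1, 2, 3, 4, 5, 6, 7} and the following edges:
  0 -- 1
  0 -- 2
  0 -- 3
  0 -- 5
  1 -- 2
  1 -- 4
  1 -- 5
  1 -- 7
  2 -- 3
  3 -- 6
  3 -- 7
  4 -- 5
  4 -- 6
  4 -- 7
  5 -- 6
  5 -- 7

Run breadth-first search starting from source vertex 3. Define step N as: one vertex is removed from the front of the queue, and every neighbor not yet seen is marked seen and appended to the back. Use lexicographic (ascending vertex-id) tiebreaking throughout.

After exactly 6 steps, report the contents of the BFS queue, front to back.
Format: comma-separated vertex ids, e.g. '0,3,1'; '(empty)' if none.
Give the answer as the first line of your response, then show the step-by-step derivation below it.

5,4

step 1: dequeue 3; queue=[0,2,6,7]; order=3
step 2: dequeue 0; queue=[2,6,7,1,5]; order=3,0
step 3: dequeue 2; queue=[6,7,1,5]; order=3,0,2
step 4: dequeue 6; queue=[7,1,5,4]; order=3,0,2,6
step 5: dequeue 7; queue=[1,5,4]; order=3,0,2,6,7
step 6: dequeue 1; queue=[5,4]; order=3,0,2,6,7,1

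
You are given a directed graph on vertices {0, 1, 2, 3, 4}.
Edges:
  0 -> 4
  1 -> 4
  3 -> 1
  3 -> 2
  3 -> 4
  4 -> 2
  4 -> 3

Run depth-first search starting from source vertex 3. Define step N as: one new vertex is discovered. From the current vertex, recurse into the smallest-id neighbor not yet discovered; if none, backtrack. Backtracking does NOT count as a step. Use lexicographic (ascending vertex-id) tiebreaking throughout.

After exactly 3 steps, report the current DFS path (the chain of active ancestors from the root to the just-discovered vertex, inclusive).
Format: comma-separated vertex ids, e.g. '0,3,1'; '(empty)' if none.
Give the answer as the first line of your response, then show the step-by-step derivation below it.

3,1,4

step 1: discover 3; path=3; order=3
step 2: discover 1; path=3>1; order=3,1
step 3: discover 4; path=3>1>4; order=3,1,4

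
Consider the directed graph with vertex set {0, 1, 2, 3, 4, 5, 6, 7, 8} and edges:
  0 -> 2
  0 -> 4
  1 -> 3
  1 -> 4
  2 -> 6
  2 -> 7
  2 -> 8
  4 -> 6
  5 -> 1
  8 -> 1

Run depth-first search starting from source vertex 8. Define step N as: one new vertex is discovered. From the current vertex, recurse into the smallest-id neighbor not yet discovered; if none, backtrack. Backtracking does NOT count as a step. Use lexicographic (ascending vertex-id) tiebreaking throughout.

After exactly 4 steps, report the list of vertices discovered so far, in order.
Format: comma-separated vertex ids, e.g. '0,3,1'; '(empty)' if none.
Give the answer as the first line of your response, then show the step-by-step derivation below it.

8,1,3,4

step 1: discover 8; path=8; order=8
step 2: discover 1; path=8>1; order=8,1
step 3: discover 3; path=8>1>3; order=8,1,3
step 4: discover 4; path=8>1>4; order=8,1,3,4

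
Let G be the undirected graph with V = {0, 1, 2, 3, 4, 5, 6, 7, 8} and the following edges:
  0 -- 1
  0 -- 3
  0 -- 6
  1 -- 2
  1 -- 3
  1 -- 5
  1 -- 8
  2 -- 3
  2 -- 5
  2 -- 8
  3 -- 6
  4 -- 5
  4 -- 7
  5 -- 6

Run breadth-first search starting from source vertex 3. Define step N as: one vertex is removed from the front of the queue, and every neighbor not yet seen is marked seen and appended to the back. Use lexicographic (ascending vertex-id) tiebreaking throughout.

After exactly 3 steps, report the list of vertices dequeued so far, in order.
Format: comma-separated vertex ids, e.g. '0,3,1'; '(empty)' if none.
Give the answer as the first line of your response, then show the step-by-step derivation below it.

3,0,1

step 1: dequeue 3; queue=[0,1,2,6]; order=3
step 2: dequeue 0; queue=[1,2,6]; order=3,0
step 3: dequeue 1; queue=[2,6,5,8]; order=3,0,1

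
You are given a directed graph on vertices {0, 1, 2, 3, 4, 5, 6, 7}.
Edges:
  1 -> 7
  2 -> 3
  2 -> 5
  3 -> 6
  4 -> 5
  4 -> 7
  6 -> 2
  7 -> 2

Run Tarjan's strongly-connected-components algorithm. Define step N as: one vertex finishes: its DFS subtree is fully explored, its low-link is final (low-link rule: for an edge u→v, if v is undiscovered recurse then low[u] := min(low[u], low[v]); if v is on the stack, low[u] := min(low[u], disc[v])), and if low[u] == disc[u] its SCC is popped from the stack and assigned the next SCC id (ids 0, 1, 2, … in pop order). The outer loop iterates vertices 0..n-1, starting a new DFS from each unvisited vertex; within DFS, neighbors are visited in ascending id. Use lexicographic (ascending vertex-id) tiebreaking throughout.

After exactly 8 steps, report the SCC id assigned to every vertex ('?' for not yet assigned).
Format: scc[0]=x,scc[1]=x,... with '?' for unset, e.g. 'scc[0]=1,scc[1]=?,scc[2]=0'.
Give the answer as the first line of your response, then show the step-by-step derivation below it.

scc[0]=0,scc[1]=4,scc[2]=2,scc[3]=2,scc[4]=5,scc[5]=1,scc[6]=2,scc[7]=3

step 1: low=(low[0]=0,low[1]=?,low[2]=?,low[3]=?,low[4]=?,low[5]=?,low[6]=?,low[7]=?); scc=(scc[0]=0,scc[1]=?,scc[2]=?,scc[3]=?,scc[4]=?,scc[5]=?,scc[6]=?,scc[7]=?)
step 2: low=(low[0]=0,low[1]=1,low[2]=3,low[3]=4,low[4]=?,low[5]=?,low[6]=3,low[7]=2); scc=(scc[0]=0,scc[1]=?,scc[2]=?,scc[3]=?,scc[4]=?,scc[5]=?,scc[6]=?,scc[7]=?)
step 3: low=(low[0]=0,low[1]=1,low[2]=3,low[3]=3,low[4]=?,low[5]=?,low[6]=3,low[7]=2); scc=(scc[0]=0,scc[1]=?,scc[2]=?,scc[3]=?,scc[4]=?,scc[5]=?,scc[6]=?,scc[7]=?)
step 4: low=(low[0]=0,low[1]=1,low[2]=3,low[3]=3,low[4]=?,low[5]=6,low[6]=3,low[7]=2); scc=(scc[0]=0,scc[1]=?,scc[2]=?,scc[3]=?,scc[4]=?,scc[5]=1,scc[6]=?,scc[7]=?)
step 5: low=(low[0]=0,low[1]=1,low[2]=3,low[3]=3,low[4]=?,low[5]=6,low[6]=3,low[7]=2); scc=(scc[0]=0,scc[1]=?,scc[2]=2,scc[3]=2,scc[4]=?,scc[5]=1,scc[6]=2,scc[7]=?)
step 6: low=(low[0]=0,low[1]=1,low[2]=3,low[3]=3,low[4]=?,low[5]=6,low[6]=3,low[7]=2); scc=(scc[0]=0,scc[1]=?,scc[2]=2,scc[3]=2,scc[4]=?,scc[5]=1,scc[6]=2,scc[7]=3)
step 7: low=(low[0]=0,low[1]=1,low[2]=3,low[3]=3,low[4]=?,low[5]=6,low[6]=3,low[7]=2); scc=(scc[0]=0,scc[1]=4,scc[2]=2,scc[3]=2,scc[4]=?,scc[5]=1,scc[6]=2,scc[7]=3)
step 8: low=(low[0]=0,low[1]=1,low[2]=3,low[3]=3,low[4]=7,low[5]=6,low[6]=3,low[7]=2); scc=(scc[0]=0,scc[1]=4,scc[2]=2,scc[3]=2,scc[4]=5,scc[5]=1,scc[6]=2,scc[7]=3)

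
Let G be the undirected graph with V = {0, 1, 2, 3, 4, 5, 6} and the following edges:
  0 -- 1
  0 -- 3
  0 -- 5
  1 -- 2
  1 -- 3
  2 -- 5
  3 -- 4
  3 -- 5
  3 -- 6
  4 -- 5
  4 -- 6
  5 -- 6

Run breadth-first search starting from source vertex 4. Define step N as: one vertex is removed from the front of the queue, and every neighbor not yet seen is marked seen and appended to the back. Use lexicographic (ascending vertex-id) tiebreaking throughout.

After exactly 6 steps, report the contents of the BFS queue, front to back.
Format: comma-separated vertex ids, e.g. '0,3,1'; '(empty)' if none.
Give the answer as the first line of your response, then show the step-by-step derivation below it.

2

step 1: dequeue 4; queue=[3,5,6]; order=4
step 2: dequeue 3; queue=[5,6,0,1]; order=4,3
step 3: dequeue 5; queue=[6,0,1,2]; order=4,3,5
step 4: dequeue 6; queue=[0,1,2]; order=4,3,5,6
step 5: dequeue 0; queue=[1,2]; order=4,3,5,6,0
step 6: dequeue 1; queue=[2]; order=4,3,5,6,0,1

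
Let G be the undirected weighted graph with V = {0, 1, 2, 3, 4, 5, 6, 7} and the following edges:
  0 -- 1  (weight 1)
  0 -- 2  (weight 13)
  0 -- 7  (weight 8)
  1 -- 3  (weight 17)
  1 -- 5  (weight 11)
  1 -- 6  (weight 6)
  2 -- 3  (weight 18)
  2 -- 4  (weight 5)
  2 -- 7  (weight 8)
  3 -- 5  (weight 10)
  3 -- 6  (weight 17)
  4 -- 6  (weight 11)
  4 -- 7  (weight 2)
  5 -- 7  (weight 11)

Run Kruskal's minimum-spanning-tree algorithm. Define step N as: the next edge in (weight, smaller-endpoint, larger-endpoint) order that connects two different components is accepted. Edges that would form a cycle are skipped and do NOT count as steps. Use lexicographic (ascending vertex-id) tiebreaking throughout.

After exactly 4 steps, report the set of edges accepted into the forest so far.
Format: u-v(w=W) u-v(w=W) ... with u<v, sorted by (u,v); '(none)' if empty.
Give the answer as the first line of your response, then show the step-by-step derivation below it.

0-1(w=1) 1-6(w=6) 2-4(w=5) 4-7(w=2)

step 1: add edge 0-1 (w=1); MST = {0-1(w=1)}
step 2: add edge 4-7 (w=2); MST = {0-1(w=1) 4-7(w=2)}
step 3: add edge 2-4 (w=5); MST = {0-1(w=1) 2-4(w=5) 4-7(w=2)}
step 4: add edge 1-6 (w=6); MST = {0-1(w=1) 1-6(w=6) 2-4(w=5) 4-7(w=2)}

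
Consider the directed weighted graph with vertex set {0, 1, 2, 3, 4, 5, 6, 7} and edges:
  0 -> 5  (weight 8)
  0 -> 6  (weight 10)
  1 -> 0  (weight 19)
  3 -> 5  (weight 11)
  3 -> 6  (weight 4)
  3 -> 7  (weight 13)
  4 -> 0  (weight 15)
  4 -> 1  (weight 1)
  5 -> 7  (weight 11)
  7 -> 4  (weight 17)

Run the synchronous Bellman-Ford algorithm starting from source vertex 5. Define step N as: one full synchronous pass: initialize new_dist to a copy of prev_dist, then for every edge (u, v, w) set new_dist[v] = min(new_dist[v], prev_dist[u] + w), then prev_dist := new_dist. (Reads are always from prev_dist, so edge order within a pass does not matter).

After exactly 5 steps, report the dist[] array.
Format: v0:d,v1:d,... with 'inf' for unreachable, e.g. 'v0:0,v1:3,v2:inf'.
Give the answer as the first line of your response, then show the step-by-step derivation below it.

v0:43,v1:29,v2:inf,v3:inf,v4:28,v5:0,v6:53,v7:11

step 1: dist = v0:inf,v1:inf,v2:inf,v3:inf,v4:inf,v5:0,v6:inf,v7:11
step 2: dist = v0:inf,v1:inf,v2:inf,v3:inf,v4:28,v5:0,v6:inf,v7:11
step 3: dist = v0:43,v1:29,v2:inf,v3:inf,v4:28,v5:0,v6:inf,v7:11
step 4: dist = v0:43,v1:29,v2:inf,v3:inf,v4:28,v5:0,v6:53,v7:11
step 5: dist = v0:43,v1:29,v2:inf,v3:inf,v4:28,v5:0,v6:53,v7:11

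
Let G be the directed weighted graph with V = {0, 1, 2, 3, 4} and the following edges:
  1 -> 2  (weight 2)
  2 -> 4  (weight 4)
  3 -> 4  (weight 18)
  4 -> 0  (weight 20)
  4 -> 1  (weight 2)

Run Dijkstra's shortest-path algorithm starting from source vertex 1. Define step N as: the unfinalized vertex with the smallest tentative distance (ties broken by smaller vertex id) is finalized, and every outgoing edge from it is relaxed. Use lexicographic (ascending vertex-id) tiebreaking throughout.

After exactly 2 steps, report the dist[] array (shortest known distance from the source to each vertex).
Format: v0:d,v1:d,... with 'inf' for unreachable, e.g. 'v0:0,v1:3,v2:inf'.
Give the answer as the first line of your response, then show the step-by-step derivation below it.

v0:inf,v1:0,v2:2,v3:inf,v4:6

step 1: dist = v0:inf,v1:0,v2:2,v3:inf,v4:inf
step 2: dist = v0:inf,v1:0,v2:2,v3:inf,v4:6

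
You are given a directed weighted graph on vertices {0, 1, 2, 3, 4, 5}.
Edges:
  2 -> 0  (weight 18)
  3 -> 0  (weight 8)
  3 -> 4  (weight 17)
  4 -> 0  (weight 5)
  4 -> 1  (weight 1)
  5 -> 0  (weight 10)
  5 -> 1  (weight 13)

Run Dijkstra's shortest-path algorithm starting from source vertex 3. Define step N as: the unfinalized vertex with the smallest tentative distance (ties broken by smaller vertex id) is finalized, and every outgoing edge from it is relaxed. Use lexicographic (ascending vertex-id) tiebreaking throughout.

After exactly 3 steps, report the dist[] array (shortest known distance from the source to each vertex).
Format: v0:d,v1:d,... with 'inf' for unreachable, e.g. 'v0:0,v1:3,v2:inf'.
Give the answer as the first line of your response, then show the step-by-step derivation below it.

v0:8,v1:18,v2:inf,v3:0,v4:17,v5:inf

step 1: dist = v0:8,v1:inf,v2:inf,v3:0,v4:17,v5:inf
step 2: dist = v0:8,v1:inf,v2:inf,v3:0,v4:17,v5:inf
step 3: dist = v0:8,v1:18,v2:inf,v3:0,v4:17,v5:inf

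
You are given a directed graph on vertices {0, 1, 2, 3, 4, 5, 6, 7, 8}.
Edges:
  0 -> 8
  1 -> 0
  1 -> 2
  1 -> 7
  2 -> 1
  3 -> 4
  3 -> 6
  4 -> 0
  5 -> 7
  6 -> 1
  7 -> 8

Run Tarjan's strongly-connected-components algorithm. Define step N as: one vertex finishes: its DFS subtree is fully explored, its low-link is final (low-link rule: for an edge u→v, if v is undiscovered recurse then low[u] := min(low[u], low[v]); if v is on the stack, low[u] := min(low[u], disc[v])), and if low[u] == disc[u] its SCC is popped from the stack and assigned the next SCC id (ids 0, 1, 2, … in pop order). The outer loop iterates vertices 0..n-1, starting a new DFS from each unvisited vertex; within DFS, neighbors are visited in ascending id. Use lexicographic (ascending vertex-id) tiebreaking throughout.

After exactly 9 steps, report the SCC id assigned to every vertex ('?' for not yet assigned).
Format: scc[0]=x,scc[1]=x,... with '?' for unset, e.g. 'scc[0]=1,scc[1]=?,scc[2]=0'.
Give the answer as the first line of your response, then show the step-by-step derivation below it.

scc[0]=1,scc[1]=3,scc[2]=3,scc[3]=6,scc[4]=4,scc[5]=7,scc[6]=5,scc[7]=2,scc[8]=0

step 1: low=(low[0]=0,low[1]=?,low[2]=?,low[3]=?,low[4]=?,low[5]=?,low[6]=?,low[7]=?,low[8]=1); scc=(scc[0]=?,scc[1]=?,scc[2]=?,scc[3]=?,scc[4]=?,scc[5]=?,scc[6]=?,scc[7]=?,scc[8]=0)
step 2: low=(low[0]=0,low[1]=?,low[2]=?,low[3]=?,low[4]=?,low[5]=?,low[6]=?,low[7]=?,low[8]=1); scc=(scc[0]=1,scc[1]=?,scc[2]=?,scc[3]=?,scc[4]=?,scc[5]=?,scc[6]=?,scc[7]=?,scc[8]=0)
step 3: low=(low[0]=0,low[1]=2,low[2]=2,low[3]=?,low[4]=?,low[5]=?,low[6]=?,low[7]=?,low[8]=1); scc=(scc[0]=1,scc[1]=?,scc[2]=?,scc[3]=?,scc[4]=?,scc[5]=?,scc[6]=?,scc[7]=?,scc[8]=0)
step 4: low=(low[0]=0,low[1]=2,low[2]=2,low[3]=?,low[4]=?,low[5]=?,low[6]=?,low[7]=4,low[8]=1); scc=(scc[0]=1,scc[1]=?,scc[2]=?,scc[3]=?,scc[4]=?,scc[5]=?,scc[6]=?,scc[7]=2,scc[8]=0)
step 5: low=(low[0]=0,low[1]=2,low[2]=2,low[3]=?,low[4]=?,low[5]=?,low[6]=?,low[7]=4,low[8]=1); scc=(scc[0]=1,scc[1]=3,scc[2]=3,scc[3]=?,scc[4]=?,scc[5]=?,scc[6]=?,scc[7]=2,scc[8]=0)
step 6: low=(low[0]=0,low[1]=2,low[2]=2,low[3]=5,low[4]=6,low[5]=?,low[6]=?,low[7]=4,low[8]=1); scc=(scc[0]=1,scc[1]=3,scc[2]=3,scc[3]=?,scc[4]=4,scc[5]=?,scc[6]=?,scc[7]=2,scc[8]=0)
step 7: low=(low[0]=0,low[1]=2,low[2]=2,low[3]=5,low[4]=6,low[5]=?,low[6]=7,low[7]=4,low[8]=1); scc=(scc[0]=1,scc[1]=3,scc[2]=3,scc[3]=?,scc[4]=4,scc[5]=?,scc[6]=5,scc[7]=2,scc[8]=0)
step 8: low=(low[0]=0,low[1]=2,low[2]=2,low[3]=5,low[4]=6,low[5]=?,low[6]=7,low[7]=4,low[8]=1); scc=(scc[0]=1,scc[1]=3,scc[2]=3,scc[3]=6,scc[4]=4,scc[5]=?,scc[6]=5,scc[7]=2,scc[8]=0)
step 9: low=(low[0]=0,low[1]=2,low[2]=2,low[3]=5,low[4]=6,low[5]=8,low[6]=7,low[7]=4,low[8]=1); scc=(scc[0]=1,scc[1]=3,scc[2]=3,scc[3]=6,scc[4]=4,scc[5]=7,scc[6]=5,scc[7]=2,scc[8]=0)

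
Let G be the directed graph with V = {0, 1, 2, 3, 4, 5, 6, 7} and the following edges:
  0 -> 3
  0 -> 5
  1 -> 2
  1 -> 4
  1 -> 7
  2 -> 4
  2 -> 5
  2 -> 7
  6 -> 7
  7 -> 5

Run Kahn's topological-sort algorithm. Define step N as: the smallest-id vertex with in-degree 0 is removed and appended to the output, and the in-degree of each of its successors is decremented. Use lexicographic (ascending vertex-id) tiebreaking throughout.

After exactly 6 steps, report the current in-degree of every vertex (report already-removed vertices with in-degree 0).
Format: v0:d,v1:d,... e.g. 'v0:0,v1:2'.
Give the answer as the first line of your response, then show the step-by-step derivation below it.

v0:0,v1:0,v2:0,v3:0,v4:0,v5:1,v6:0,v7:0

step 1: output 0; order=[0]; indeg=(0,0,1,0,2,2,0,3)
step 2: output 1; order=[0,1]; indeg=(0,0,0,0,1,2,0,2)
step 3: output 2; order=[0,1,2]; indeg=(0,0,0,0,0,1,0,1)
step 4: output 3; order=[0,1,2,3]; indeg=(0,0,0,0,0,1,0,1)
step 5: output 4; order=[0,1,2,3,4]; indeg=(0,0,0,0,0,1,0,1)
step 6: output 6; order=[0,1,2,3,4,6]; indeg=(0,0,0,0,0,1,0,0)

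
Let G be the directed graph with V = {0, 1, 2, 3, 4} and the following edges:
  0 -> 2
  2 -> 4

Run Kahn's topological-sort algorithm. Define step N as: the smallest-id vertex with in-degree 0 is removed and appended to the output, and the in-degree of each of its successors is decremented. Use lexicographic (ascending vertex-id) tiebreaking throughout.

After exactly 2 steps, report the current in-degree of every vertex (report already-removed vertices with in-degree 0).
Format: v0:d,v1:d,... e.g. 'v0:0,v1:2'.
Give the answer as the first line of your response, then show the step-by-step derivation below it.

v0:0,v1:0,v2:0,v3:0,v4:1

step 1: output 0; order=[0]; indeg=(0,0,0,0,1)
step 2: output 1; order=[0,1]; indeg=(0,0,0,0,1)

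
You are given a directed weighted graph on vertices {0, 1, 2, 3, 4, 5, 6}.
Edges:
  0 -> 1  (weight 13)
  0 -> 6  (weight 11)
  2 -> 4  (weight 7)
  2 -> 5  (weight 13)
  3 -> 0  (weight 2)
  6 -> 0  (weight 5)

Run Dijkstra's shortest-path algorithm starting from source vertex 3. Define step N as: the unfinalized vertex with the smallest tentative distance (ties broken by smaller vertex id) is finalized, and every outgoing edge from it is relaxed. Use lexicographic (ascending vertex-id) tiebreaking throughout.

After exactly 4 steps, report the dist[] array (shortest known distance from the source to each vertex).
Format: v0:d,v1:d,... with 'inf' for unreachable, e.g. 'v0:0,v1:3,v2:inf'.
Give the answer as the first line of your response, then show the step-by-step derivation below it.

v0:2,v1:15,v2:inf,v3:0,v4:inf,v5:inf,v6:13

step 1: dist = v0:2,v1:inf,v2:inf,v3:0,v4:inf,v5:inf,v6:inf
step 2: dist = v0:2,v1:15,v2:inf,v3:0,v4:inf,v5:inf,v6:13
step 3: dist = v0:2,v1:15,v2:inf,v3:0,v4:inf,v5:inf,v6:13
step 4: dist = v0:2,v1:15,v2:inf,v3:0,v4:inf,v5:inf,v6:13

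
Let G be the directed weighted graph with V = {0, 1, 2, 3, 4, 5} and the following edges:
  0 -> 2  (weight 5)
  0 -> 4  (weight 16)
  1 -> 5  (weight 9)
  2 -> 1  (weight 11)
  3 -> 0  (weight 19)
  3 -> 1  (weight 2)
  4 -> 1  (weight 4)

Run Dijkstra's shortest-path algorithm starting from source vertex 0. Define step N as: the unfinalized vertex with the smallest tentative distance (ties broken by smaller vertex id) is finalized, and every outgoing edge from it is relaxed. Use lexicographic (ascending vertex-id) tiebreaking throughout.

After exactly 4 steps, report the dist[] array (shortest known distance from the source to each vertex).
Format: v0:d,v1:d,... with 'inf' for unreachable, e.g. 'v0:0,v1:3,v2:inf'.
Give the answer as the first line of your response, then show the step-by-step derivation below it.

v0:0,v1:16,v2:5,v3:inf,v4:16,v5:25

step 1: dist = v0:0,v1:inf,v2:5,v3:inf,v4:16,v5:inf
step 2: dist = v0:0,v1:16,v2:5,v3:inf,v4:16,v5:inf
step 3: dist = v0:0,v1:16,v2:5,v3:inf,v4:16,v5:25
step 4: dist = v0:0,v1:16,v2:5,v3:inf,v4:16,v5:25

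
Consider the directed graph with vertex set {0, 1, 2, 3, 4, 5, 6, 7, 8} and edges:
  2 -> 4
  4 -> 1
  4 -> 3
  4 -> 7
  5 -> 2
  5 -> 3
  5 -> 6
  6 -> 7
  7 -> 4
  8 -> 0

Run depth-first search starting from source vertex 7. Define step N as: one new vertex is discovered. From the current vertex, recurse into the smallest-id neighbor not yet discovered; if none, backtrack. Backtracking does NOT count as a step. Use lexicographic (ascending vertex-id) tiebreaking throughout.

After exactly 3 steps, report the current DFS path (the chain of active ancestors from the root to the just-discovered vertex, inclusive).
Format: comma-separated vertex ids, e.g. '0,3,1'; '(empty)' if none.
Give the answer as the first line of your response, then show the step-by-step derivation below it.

7,4,1

step 1: discover 7; path=7; order=7
step 2: discover 4; path=7>4; order=7,4
step 3: discover 1; path=7>4>1; order=7,4,1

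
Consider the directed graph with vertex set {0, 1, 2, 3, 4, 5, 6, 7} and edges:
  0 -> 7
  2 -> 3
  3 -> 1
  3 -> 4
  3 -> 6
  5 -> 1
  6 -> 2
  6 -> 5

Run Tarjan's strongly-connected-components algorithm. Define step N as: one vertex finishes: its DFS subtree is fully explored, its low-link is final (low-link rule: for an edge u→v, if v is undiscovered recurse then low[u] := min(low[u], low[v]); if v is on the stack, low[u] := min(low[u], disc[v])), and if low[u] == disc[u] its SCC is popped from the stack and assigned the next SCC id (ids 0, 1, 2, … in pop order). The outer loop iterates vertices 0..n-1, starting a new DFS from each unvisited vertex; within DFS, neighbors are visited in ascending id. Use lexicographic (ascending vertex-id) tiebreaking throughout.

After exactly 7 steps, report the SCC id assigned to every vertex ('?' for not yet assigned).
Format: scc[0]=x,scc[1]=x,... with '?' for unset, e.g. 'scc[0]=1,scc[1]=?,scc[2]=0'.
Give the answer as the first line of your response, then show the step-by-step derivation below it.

scc[0]=1,scc[1]=2,scc[2]=?,scc[3]=?,scc[4]=3,scc[5]=4,scc[6]=?,scc[7]=0

step 1: low=(low[0]=0,low[1]=?,low[2]=?,low[3]=?,low[4]=?,low[5]=?,low[6]=?,low[7]=1); scc=(scc[0]=?,scc[1]=?,scc[2]=?,scc[3]=?,scc[4]=?,scc[5]=?,scc[6]=?,scc[7]=0)
step 2: low=(low[0]=0,low[1]=?,low[2]=?,low[3]=?,low[4]=?,low[5]=?,low[6]=?,low[7]=1); scc=(scc[0]=1,scc[1]=?,scc[2]=?,scc[3]=?,scc[4]=?,scc[5]=?,scc[6]=?,scc[7]=0)
step 3: low=(low[0]=0,low[1]=2,low[2]=?,low[3]=?,low[4]=?,low[5]=?,low[6]=?,low[7]=1); scc=(scc[0]=1,scc[1]=2,scc[2]=?,scc[3]=?,scc[4]=?,scc[5]=?,scc[6]=?,scc[7]=0)
step 4: low=(low[0]=0,low[1]=2,low[2]=3,low[3]=4,low[4]=5,low[5]=?,low[6]=?,low[7]=1); scc=(scc[0]=1,scc[1]=2,scc[2]=?,scc[3]=?,scc[4]=3,scc[5]=?,scc[6]=?,scc[7]=0)
step 5: low=(low[0]=0,low[1]=2,low[2]=3,low[3]=4,low[4]=5,low[5]=7,low[6]=3,low[7]=1); scc=(scc[0]=1,scc[1]=2,scc[2]=?,scc[3]=?,scc[4]=3,scc[5]=4,scc[6]=?,scc[7]=0)
step 6: low=(low[0]=0,low[1]=2,low[2]=3,low[3]=4,low[4]=5,low[5]=7,low[6]=3,low[7]=1); scc=(scc[0]=1,scc[1]=2,scc[2]=?,scc[3]=?,scc[4]=3,scc[5]=4,scc[6]=?,scc[7]=0)
step 7: low=(low[0]=0,low[1]=2,low[2]=3,low[3]=3,low[4]=5,low[5]=7,low[6]=3,low[7]=1); scc=(scc[0]=1,scc[1]=2,scc[2]=?,scc[3]=?,scc[4]=3,scc[5]=4,scc[6]=?,scc[7]=0)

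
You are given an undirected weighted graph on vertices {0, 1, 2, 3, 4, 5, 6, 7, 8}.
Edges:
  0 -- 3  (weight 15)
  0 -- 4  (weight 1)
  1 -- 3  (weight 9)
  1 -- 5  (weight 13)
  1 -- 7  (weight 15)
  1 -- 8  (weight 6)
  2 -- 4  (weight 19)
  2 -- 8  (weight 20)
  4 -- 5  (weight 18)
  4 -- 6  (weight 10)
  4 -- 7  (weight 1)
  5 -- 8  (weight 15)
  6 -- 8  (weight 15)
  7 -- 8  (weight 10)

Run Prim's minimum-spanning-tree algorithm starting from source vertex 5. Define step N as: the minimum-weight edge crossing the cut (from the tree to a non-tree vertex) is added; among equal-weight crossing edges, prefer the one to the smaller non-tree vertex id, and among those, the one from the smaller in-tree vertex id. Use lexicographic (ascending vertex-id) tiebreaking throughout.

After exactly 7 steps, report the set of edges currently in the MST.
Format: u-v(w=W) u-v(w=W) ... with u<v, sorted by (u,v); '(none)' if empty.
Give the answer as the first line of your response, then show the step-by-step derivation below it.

0-4(w=1) 1-3(w=9) 1-5(w=13) 1-8(w=6) 4-6(w=10) 4-7(w=1) 7-8(w=10)

step 1: add edge 1-5 (w=13); MST = {1-5(w=13)}
step 2: add edge 1-8 (w=6); MST = {1-5(w=13) 1-8(w=6)}
step 3: add edge 1-3 (w=9); MST = {1-3(w=9) 1-5(w=13) 1-8(w=6)}
step 4: add edge 7-8 (w=10); MST = {1-3(w=9) 1-5(w=13) 1-8(w=6) 7-8(w=10)}
step 5: add edge 4-7 (w=1); MST = {1-3(w=9) 1-5(w=13) 1-8(w=6) 4-7(w=1) 7-8(w=10)}
step 6: add edge 0-4 (w=1); MST = {0-4(w=1) 1-3(w=9) 1-5(w=13) 1-8(w=6) 4-7(w=1) 7-8(w=10)}
step 7: add edge 4-6 (w=10); MST = {0-4(w=1) 1-3(w=9) 1-5(w=13) 1-8(w=6) 4-6(w=10) 4-7(w=1) 7-8(w=10)}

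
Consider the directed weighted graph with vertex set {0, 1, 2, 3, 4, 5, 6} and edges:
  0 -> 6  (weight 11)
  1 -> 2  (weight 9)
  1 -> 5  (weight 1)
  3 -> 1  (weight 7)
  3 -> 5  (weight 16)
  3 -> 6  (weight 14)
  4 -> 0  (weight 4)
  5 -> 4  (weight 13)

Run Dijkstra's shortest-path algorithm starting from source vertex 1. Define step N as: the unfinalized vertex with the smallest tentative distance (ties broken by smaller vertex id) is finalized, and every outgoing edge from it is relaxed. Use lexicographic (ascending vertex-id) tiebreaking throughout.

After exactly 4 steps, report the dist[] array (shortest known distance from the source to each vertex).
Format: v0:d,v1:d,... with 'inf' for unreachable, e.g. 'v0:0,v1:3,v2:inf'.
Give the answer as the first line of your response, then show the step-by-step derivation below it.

v0:18,v1:0,v2:9,v3:inf,v4:14,v5:1,v6:inf

step 1: dist = v0:inf,v1:0,v2:9,v3:inf,v4:inf,v5:1,v6:inf
step 2: dist = v0:inf,v1:0,v2:9,v3:inf,v4:14,v5:1,v6:inf
step 3: dist = v0:inf,v1:0,v2:9,v3:inf,v4:14,v5:1,v6:inf
step 4: dist = v0:18,v1:0,v2:9,v3:inf,v4:14,v5:1,v6:inf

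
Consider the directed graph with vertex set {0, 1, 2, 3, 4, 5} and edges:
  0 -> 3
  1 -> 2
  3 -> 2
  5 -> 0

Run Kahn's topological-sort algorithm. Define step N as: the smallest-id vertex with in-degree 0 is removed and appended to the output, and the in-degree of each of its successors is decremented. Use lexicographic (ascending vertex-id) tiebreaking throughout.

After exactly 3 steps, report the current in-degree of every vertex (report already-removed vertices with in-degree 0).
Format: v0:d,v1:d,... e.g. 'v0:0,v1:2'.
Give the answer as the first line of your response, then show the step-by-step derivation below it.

v0:0,v1:0,v2:1,v3:1,v4:0,v5:0

step 1: output 1; order=[1]; indeg=(1,0,1,1,0,0)
step 2: output 4; order=[1,4]; indeg=(1,0,1,1,0,0)
step 3: output 5; order=[1,4,5]; indeg=(0,0,1,1,0,0)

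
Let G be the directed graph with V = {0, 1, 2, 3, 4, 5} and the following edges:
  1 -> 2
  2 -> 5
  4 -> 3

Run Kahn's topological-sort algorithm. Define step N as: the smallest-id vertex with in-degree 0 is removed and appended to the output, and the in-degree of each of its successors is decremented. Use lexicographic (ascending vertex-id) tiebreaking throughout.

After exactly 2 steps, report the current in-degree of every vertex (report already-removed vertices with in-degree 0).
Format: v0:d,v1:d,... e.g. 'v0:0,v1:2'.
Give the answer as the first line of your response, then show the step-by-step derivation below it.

v0:0,v1:0,v2:0,v3:1,v4:0,v5:1

step 1: output 0; order=[0]; indeg=(0,0,1,1,0,1)
step 2: output 1; order=[0,1]; indeg=(0,0,0,1,0,1)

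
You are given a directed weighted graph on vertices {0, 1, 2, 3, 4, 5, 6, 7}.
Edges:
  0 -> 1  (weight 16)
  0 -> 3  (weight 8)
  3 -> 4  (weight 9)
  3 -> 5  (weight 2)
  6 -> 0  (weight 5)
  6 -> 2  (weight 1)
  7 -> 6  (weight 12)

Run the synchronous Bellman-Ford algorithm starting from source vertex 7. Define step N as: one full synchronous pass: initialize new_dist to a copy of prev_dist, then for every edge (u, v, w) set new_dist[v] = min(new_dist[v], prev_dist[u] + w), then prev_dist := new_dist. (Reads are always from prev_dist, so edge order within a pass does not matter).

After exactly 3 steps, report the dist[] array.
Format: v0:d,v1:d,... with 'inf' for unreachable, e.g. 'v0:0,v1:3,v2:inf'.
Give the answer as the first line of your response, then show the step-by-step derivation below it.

v0:17,v1:33,v2:13,v3:25,v4:inf,v5:inf,v6:12,v7:0

step 1: dist = v0:inf,v1:inf,v2:inf,v3:inf,v4:inf,v5:inf,v6:12,v7:0
step 2: dist = v0:17,v1:inf,v2:13,v3:inf,v4:inf,v5:inf,v6:12,v7:0
step 3: dist = v0:17,v1:33,v2:13,v3:25,v4:inf,v5:inf,v6:12,v7:0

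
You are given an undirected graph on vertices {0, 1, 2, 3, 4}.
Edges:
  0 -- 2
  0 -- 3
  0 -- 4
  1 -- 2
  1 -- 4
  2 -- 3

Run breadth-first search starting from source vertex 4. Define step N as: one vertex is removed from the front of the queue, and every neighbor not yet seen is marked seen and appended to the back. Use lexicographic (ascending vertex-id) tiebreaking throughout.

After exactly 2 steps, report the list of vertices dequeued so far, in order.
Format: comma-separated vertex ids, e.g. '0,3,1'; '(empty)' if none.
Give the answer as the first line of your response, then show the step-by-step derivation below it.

4,0

step 1: dequeue 4; queue=[0,1]; order=4
step 2: dequeue 0; queue=[1,2,3]; order=4,0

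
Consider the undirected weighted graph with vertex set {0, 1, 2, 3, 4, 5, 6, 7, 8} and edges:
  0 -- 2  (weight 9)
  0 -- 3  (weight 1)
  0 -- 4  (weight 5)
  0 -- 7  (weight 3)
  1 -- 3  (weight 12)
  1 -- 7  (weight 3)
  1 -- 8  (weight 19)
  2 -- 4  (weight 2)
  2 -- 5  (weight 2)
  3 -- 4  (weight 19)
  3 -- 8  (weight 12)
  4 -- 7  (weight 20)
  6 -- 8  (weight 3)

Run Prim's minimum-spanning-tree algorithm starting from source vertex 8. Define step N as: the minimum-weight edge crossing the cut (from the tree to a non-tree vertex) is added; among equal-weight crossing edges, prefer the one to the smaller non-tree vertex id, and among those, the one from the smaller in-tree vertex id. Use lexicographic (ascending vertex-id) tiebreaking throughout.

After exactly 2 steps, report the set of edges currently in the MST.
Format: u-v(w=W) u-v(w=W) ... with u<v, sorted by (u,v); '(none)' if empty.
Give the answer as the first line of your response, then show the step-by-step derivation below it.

3-8(w=12) 6-8(w=3)

step 1: add edge 6-8 (w=3); MST = {6-8(w=3)}
step 2: add edge 3-8 (w=12); MST = {3-8(w=12) 6-8(w=3)}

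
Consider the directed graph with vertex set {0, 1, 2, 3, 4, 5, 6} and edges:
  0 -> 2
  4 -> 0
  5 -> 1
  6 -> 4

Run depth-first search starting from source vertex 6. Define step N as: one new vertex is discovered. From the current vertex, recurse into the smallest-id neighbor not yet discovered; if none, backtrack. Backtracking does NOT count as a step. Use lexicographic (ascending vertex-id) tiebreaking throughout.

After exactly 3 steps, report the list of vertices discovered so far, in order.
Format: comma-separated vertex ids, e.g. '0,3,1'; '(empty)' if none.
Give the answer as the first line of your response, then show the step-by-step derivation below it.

6,4,0

step 1: discover 6; path=6; order=6
step 2: discover 4; path=6>4; order=6,4
step 3: discover 0; path=6>4>0; order=6,4,0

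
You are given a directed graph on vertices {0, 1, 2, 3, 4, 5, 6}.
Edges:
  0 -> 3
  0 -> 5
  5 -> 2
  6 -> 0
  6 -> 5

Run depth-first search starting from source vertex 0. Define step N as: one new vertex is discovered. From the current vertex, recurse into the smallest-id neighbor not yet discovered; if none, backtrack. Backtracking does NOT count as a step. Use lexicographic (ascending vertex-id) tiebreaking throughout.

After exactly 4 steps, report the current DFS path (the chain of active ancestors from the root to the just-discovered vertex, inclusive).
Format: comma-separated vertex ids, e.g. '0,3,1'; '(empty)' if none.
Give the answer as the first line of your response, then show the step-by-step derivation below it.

0,5,2

step 1: discover 0; path=0; order=0
step 2: discover 3; path=0>3; order=0,3
step 3: discover 5; path=0>5; order=0,3,5
step 4: discover 2; path=0>5>2; order=0,3,5,2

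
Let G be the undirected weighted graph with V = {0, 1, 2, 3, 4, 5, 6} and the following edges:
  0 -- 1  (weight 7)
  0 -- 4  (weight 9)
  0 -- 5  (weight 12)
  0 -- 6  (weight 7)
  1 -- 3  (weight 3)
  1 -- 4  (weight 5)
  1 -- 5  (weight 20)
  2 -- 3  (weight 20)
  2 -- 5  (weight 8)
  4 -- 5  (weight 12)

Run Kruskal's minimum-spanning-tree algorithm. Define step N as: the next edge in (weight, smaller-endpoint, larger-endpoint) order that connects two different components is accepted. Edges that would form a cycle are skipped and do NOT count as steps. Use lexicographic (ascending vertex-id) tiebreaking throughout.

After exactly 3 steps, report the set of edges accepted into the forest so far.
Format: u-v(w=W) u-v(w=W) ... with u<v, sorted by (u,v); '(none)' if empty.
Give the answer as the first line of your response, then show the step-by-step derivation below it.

0-1(w=7) 1-3(w=3) 1-4(w=5)

step 1: add edge 1-3 (w=3); MST = {1-3(w=3)}
step 2: add edge 1-4 (w=5); MST = {1-3(w=3) 1-4(w=5)}
step 3: add edge 0-1 (w=7); MST = {0-1(w=7) 1-3(w=3) 1-4(w=5)}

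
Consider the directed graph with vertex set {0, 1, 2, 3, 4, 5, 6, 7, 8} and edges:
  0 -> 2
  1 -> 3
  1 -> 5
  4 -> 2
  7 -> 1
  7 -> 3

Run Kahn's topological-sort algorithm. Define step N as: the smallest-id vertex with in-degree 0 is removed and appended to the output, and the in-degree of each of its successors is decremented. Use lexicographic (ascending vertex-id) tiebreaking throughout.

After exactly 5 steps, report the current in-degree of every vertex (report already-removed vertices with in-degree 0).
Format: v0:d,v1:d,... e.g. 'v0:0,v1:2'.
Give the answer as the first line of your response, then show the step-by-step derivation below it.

v0:0,v1:0,v2:0,v3:1,v4:0,v5:1,v6:0,v7:0,v8:0

step 1: output 0; order=[0]; indeg=(0,1,1,2,0,1,0,0,0)
step 2: output 4; order=[0,4]; indeg=(0,1,0,2,0,1,0,0,0)
step 3: output 2; order=[0,4,2]; indeg=(0,1,0,2,0,1,0,0,0)
step 4: output 6; order=[0,4,2,6]; indeg=(0,1,0,2,0,1,0,0,0)
step 5: output 7; order=[0,4,2,6,7]; indeg=(0,0,0,1,0,1,0,0,0)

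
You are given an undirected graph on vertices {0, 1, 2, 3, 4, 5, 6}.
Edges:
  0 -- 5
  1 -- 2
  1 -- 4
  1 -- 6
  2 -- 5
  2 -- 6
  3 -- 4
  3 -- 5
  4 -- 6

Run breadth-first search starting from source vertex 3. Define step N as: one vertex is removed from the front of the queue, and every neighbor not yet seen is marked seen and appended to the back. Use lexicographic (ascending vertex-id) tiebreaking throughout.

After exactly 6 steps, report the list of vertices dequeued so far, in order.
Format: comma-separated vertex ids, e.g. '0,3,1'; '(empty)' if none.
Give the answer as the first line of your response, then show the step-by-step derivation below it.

3,4,5,1,6,0

step 1: dequeue 3; queue=[4,5]; order=3
step 2: dequeue 4; queue=[5,1,6]; order=3,4
step 3: dequeue 5; queue=[1,6,0,2]; order=3,4,5
step 4: dequeue 1; queue=[6,0,2]; order=3,4,5,1
step 5: dequeue 6; queue=[0,2]; order=3,4,5,1,6
step 6: dequeue 0; queue=[2]; order=3,4,5,1,6,0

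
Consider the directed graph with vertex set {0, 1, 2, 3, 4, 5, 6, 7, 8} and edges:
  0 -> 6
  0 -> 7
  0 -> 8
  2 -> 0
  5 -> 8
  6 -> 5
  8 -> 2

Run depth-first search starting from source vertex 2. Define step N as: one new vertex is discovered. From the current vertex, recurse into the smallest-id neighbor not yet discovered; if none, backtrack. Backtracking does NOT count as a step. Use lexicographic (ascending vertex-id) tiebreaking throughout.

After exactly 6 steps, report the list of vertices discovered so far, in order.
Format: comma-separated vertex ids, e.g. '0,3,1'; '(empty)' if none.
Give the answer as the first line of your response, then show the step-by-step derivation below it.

2,0,6,5,8,7

step 1: discover 2; path=2; order=2
step 2: discover 0; path=2>0; order=2,0
step 3: discover 6; path=2>0>6; order=2,0,6
step 4: discover 5; path=2>0>6>5; order=2,0,6,5
step 5: discover 8; path=2>0>6>5>8; order=2,0,6,5,8
step 6: discover 7; path=2>0>7; order=2,0,6,5,8,7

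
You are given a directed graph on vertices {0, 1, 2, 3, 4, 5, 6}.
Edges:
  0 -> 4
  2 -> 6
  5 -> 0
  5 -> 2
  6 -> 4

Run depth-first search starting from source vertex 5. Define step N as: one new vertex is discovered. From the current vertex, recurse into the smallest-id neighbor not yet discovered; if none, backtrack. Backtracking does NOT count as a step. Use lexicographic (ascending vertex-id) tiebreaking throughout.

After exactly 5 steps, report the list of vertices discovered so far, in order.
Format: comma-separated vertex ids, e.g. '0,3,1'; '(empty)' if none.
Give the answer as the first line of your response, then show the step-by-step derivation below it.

5,0,4,2,6

step 1: discover 5; path=5; order=5
step 2: discover 0; path=5>0; order=5,0
step 3: discover 4; path=5>0>4; order=5,0,4
step 4: discover 2; path=5>2; order=5,0,4,2
step 5: discover 6; path=5>2>6; order=5,0,4,2,6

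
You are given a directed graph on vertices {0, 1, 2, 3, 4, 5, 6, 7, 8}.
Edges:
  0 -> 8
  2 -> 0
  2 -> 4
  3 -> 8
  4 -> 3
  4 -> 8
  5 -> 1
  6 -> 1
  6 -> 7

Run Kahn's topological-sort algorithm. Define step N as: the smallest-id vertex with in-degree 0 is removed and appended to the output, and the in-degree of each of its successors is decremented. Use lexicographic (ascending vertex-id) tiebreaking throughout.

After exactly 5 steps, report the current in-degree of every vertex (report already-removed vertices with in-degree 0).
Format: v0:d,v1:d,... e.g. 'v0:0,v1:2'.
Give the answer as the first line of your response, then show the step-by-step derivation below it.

v0:0,v1:1,v2:0,v3:0,v4:0,v5:0,v6:0,v7:1,v8:0

step 1: output 2; order=[2]; indeg=(0,2,0,1,0,0,0,1,3)
step 2: output 0; order=[2,0]; indeg=(0,2,0,1,0,0,0,1,2)
step 3: output 4; order=[2,0,4]; indeg=(0,2,0,0,0,0,0,1,1)
step 4: output 3; order=[2,0,4,3]; indeg=(0,2,0,0,0,0,0,1,0)
step 5: output 5; order=[2,0,4,3,5]; indeg=(0,1,0,0,0,0,0,1,0)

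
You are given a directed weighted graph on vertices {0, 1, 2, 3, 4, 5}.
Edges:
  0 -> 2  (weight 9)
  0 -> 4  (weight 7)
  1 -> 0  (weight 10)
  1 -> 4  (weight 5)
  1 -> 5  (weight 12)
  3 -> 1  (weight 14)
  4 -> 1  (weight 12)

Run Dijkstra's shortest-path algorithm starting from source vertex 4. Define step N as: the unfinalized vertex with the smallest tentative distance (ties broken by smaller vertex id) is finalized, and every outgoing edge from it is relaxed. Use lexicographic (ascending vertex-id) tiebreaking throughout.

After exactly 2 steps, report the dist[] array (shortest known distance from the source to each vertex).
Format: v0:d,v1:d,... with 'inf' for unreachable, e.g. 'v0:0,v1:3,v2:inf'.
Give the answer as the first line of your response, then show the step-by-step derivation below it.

v0:22,v1:12,v2:inf,v3:inf,v4:0,v5:24

step 1: dist = v0:inf,v1:12,v2:inf,v3:inf,v4:0,v5:inf
step 2: dist = v0:22,v1:12,v2:inf,v3:inf,v4:0,v5:24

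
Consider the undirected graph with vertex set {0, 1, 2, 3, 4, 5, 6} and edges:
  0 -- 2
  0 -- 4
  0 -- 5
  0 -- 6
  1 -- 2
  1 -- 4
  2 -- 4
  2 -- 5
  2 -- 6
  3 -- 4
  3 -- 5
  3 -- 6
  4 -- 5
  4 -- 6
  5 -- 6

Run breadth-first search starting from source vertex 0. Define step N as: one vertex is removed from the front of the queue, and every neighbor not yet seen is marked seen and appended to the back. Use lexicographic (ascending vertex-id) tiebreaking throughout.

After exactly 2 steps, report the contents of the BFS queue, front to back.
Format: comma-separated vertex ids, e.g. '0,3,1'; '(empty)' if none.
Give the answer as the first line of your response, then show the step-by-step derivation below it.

4,5,6,1

step 1: dequeue 0; queue=[2,4,5,6]; order=0
step 2: dequeue 2; queue=[4,5,6,1]; order=0,2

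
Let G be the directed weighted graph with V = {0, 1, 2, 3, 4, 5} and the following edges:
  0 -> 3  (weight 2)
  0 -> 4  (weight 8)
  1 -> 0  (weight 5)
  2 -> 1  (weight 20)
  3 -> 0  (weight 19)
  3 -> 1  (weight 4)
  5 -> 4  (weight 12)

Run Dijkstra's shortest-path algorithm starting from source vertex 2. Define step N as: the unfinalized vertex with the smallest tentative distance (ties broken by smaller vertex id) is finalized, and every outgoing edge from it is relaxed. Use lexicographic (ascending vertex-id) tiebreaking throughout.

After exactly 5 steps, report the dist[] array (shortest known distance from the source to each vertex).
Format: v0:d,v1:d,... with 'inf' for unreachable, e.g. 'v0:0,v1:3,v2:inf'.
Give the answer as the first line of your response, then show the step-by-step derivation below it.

v0:25,v1:20,v2:0,v3:27,v4:33,v5:inf

step 1: dist = v0:inf,v1:20,v2:0,v3:inf,v4:inf,v5:inf
step 2: dist = v0:25,v1:20,v2:0,v3:inf,v4:inf,v5:inf
step 3: dist = v0:25,v1:20,v2:0,v3:27,v4:33,v5:inf
step 4: dist = v0:25,v1:20,v2:0,v3:27,v4:33,v5:inf
step 5: dist = v0:25,v1:20,v2:0,v3:27,v4:33,v5:inf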